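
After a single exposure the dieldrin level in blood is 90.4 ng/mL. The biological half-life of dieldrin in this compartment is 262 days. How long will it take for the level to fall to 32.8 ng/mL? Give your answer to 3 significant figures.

Fraction remaining = 32.8/90.4 ≈ 0.36283.
n = log₂(90.4/32.8) = ln(2.7561)/ln 2 ≈ 1.4626 half-lives.
t = n × t½ = 1.4626 × 262 ≈ 383.21 days.

383 days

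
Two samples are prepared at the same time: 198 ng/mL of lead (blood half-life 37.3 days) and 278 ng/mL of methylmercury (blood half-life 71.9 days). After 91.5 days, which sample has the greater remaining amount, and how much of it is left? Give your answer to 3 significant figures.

methylmercury, 115 ng/mL

lead: 198 × (1/2)^2.4531 ≈ 36.159 ng/mL.
methylmercury: 278 × (1/2)^1.2726 ≈ 115.07 ng/mL.
Methylmercury has more remaining, at ≈ 115.07 ng/mL.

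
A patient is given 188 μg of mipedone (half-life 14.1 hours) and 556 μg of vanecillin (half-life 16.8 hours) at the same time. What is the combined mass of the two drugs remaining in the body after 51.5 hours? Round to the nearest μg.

81 μg

mipedone: 188 × (1/2)^(51.5/14.1) = 188 × (1/2)^3.6525 ≈ 14.95 μg.
vanecillin: 556 × (1/2)^(51.5/16.8) = 556 × (1/2)^3.0655 ≈ 66.416 μg.
Total = 14.95 + 66.416 ≈ 81.367 μg.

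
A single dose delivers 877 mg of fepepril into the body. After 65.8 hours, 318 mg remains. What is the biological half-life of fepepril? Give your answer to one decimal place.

A/A₀ = 318/877 ≈ 0.3626.
n = log₂(2.7579) ≈ 1.4636 half-lives elapsed in 65.8 hours.
t½ = 65.8/1.4636 ≈ 44.959 hours.

45.0 hours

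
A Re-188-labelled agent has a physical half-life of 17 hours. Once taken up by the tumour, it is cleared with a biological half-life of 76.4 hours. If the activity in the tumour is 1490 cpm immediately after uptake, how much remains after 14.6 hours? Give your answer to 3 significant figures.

720 cpm

1/t_eff = 1/t_phys + 1/t_biol = 1/17 + 1/76.4 = 0.071913 per hour.
t_eff = 17 × 76.4 / (17 + 76.4) ≈ 13.906 hours.
Remaining = 1490 × (1/2)^(14.6/13.906) = 1490 × (1/2)^1.0499 ≈ 719.66 cpm.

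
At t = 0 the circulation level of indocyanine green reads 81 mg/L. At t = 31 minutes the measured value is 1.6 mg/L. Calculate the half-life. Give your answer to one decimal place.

5.5 minutes

A/A₀ = 1.6/81 ≈ 0.019753.
n = log₂(50.625) ≈ 5.6618 half-lives elapsed in 31 minutes.
t½ = 31/5.6618 ≈ 5.4753 minutes.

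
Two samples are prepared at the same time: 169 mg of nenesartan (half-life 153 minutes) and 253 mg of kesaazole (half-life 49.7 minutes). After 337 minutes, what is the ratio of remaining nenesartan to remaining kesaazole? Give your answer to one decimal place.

nenesartan: 169 × (1/2)^(337/153) = 169 × (1/2)^2.2026 ≈ 36.714 mg.
kesaazole: 253 × (1/2)^(337/49.7) = 253 × (1/2)^6.7807 ≈ 2.3011 mg.
Ratio ≈ 36.714 / 2.3011 ≈ 15.955.

16.0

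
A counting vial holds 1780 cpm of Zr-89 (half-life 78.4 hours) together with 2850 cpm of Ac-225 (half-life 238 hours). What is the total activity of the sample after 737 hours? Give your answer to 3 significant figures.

Zr-89: 1780 × (1/2)^(737/78.4) = 1780 × (1/2)^9.4005 ≈ 2.6338 cpm.
Ac-225: 2850 × (1/2)^(737/238) = 2850 × (1/2)^3.0966 ≈ 333.17 cpm.
Total = 2.6338 + 333.17 ≈ 335.8 cpm.

336 cpm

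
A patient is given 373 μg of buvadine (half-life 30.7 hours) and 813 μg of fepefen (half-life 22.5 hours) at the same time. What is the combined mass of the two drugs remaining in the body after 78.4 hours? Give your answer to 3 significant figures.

buvadine: 373 × (1/2)^(78.4/30.7) = 373 × (1/2)^2.5537 ≈ 63.526 μg.
fepefen: 813 × (1/2)^(78.4/22.5) = 813 × (1/2)^3.4844 ≈ 72.639 μg.
Total = 63.526 + 72.639 ≈ 136.17 μg.

136 μg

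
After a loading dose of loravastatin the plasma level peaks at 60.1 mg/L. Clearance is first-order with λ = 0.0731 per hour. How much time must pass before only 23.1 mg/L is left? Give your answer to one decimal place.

13.1 hours

t½ = ln 2 / λ = 0.69315 / 0.0731 ≈ 9.4822 hours.
Fraction remaining = 23.1/60.1 ≈ 0.38436.
n = log₂(60.1/23.1) = ln(2.6017)/ln 2 ≈ 1.3795 half-lives.
t = n × t½ = 1.3795 × 9.4822 ≈ 13.08 hours.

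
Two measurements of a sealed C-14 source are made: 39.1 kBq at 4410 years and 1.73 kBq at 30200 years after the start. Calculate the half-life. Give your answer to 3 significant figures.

5730 years

Over Δt = 30200 − 4410 = 25790 years, the level fell by a factor of 39.1/1.73 ≈ 22.601.
n = log₂(22.601) ≈ 4.4983 half-lives, so t½ = 25790/4.4983 ≈ 5733.2 years.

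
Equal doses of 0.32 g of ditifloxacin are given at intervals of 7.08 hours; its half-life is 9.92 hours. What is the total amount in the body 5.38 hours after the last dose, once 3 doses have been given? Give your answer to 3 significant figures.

The 3 doses were given 19.54, 12.46, 5.38 hours ago.
Total = 0.32·(1/2)^(19.54/9.92) + 0.32·(1/2)^(12.46/9.92) + 0.32·(1/2)^(5.38/9.92)
      = 0.081695 + 0.13398 + 0.21973 ≈ 0.43541 g.

0.435 g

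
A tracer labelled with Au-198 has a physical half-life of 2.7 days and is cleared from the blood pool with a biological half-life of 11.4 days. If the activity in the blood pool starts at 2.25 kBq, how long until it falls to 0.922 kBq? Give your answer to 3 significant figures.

2.81 days

1/t_eff = 1/t_phys + 1/t_biol = 1/2.7 + 1/11.4 = 0.45809 per day.
t_eff = 2.7 × 11.4 / (2.7 + 11.4) ≈ 2.183 days.
n = log₂(2.25/0.922) ≈ 1.2871; t = 1.2871 × 2.183 ≈ 2.8097 days.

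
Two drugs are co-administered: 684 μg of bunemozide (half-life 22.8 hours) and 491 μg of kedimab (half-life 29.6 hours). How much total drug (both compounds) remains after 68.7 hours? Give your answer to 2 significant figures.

180 μg

bunemozide: 684 × (1/2)^(68.7/22.8) = 684 × (1/2)^3.0132 ≈ 84.724 μg.
kedimab: 491 × (1/2)^(68.7/29.6) = 491 × (1/2)^2.3209 ≈ 98.267 μg.
Total = 84.724 + 98.267 ≈ 182.99 μg.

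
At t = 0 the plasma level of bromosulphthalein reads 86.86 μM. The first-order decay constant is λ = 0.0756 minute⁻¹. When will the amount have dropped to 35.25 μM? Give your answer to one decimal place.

t½ = ln 2 / λ = 0.69315 / 0.0756 ≈ 9.1686 minutes.
Fraction remaining = 35.25/86.86 ≈ 0.40583.
n = log₂(86.86/35.25) = ln(2.4641)/ln 2 ≈ 1.3011 half-lives.
t = n × t½ = 1.3011 × 9.1686 ≈ 11.929 minutes.

11.9 minutes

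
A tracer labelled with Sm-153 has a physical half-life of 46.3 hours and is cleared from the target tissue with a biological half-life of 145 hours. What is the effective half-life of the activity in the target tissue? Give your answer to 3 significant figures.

35.1 hours

1/t_eff = 1/t_phys + 1/t_biol = 1/46.3 + 1/145 = 0.028495 per hour.
t_eff = 46.3 × 145 / (46.3 + 145) ≈ 35.094 hours.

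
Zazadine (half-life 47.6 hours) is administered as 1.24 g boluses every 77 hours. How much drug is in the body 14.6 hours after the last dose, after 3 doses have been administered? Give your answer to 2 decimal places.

The 3 doses were given 168.6, 91.6, 14.6 hours ago.
Total = 1.24·(1/2)^(168.6/47.6) + 1.24·(1/2)^(91.6/47.6) + 1.24·(1/2)^(14.6/47.6)
      = 0.10646 + 0.32668 + 1.0025 ≈ 1.4357 g.

1.44 g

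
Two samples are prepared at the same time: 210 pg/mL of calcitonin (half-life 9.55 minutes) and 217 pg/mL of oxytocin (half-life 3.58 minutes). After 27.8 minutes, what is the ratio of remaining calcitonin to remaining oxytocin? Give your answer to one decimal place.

28.0

calcitonin: 210 × (1/2)^(27.8/9.55) = 210 × (1/2)^2.911 ≈ 27.92 pg/mL.
oxytocin: 217 × (1/2)^(27.8/3.58) = 217 × (1/2)^7.7654 ≈ 0.99736 pg/mL.
Ratio ≈ 27.92 / 0.99736 ≈ 27.994.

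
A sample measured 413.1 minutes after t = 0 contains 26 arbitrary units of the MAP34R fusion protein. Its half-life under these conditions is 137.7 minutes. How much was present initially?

208 arbitrary units

Number of half-lives elapsed: n = 413.1/137.7 ≈ 3.
A₀ = A × 2^n = 26 × 2^3 = 26 × 8 ≈ 208 arbitrary units.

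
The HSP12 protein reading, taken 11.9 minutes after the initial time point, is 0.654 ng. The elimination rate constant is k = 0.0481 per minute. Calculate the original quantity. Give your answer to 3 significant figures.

1.16 ng

t½ = ln 2 / k = 0.69315 / 0.0481 ≈ 14.411 minutes.
Number of half-lives elapsed: n = 11.9/14.411 ≈ 0.82578.
A₀ = A × 2^n = 0.654 × 2^0.82578 = 0.654 × 1.7725 ≈ 1.1592 ng.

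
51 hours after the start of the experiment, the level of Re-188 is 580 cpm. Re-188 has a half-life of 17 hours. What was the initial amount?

4640 cpm

Number of half-lives elapsed: n = 51/17 ≈ 3.
A₀ = A × 2^n = 580 × 2^3 = 580 × 8 ≈ 4640 cpm.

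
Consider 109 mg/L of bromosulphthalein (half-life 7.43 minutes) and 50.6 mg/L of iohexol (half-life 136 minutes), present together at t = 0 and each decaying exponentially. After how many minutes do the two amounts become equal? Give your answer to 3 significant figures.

Set 109·(1/2)^(t/7.43) = 50.6·(1/2)^(t/136).
Taking log₂: log₂(109/50.6) = t·(1/7.43 − 1/136).
log₂(2.1542) = 1.1071; 1/7.43 − 1/136 = 0.12724.
t = 1.1071 / 0.12724 ≈ 8.7013 minutes.

8.70 minutes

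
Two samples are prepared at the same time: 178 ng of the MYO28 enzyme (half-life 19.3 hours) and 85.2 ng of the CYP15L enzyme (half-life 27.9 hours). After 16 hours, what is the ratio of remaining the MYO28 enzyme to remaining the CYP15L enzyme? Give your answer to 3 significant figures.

MYO28 enzyme: 178 × (1/2)^(16/19.3) = 178 × (1/2)^0.82902 ≈ 100.2 ng.
CYP15L enzyme: 85.2 × (1/2)^(16/27.9) = 85.2 × (1/2)^0.57348 ≈ 57.254 ng.
Ratio ≈ 100.2 / 57.254 ≈ 1.7501.

1.75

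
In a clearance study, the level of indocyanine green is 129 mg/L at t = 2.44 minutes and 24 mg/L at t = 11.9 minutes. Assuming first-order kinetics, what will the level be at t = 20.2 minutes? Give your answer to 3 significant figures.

5.49 mg/L

Over Δt = 11.9 − 2.44 = 9.46 minutes, the level fell by a factor of 129/24 ≈ 5.375.
n = log₂(5.375) ≈ 2.4263 half-lives, so t½ = 9.46/2.4263 ≈ 3.899 minutes.
From t = 11.9 to t = 20.2: 24 × (1/2)^((20.2−11.9)/3.899) ≈ 5.4877 mg/L.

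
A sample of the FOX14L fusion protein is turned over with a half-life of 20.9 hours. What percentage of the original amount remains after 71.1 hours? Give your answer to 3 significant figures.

9.46%

n = 71.1/20.9 ≈ 3.4019 half-lives.
Fraction remaining = (1/2)^3.4019 ≈ 0.094607, i.e. 9.4607%.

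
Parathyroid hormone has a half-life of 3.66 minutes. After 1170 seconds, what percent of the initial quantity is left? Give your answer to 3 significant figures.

2.49%

1170 seconds = 19.5 minutes.
n = 19.5/3.66 ≈ 5.3279 half-lives.
Fraction remaining = (1/2)^5.3279 ≈ 0.024897, i.e. 2.4897%.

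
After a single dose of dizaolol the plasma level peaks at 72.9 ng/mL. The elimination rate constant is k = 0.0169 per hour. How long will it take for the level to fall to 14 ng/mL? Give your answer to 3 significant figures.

97.6 hours

t½ = ln 2 / k = 0.69315 / 0.0169 ≈ 41.015 hours.
Fraction remaining = 14/72.9 ≈ 0.19204.
n = log₂(72.9/14) = ln(5.2071)/ln 2 ≈ 2.3805 half-lives.
t = n × t½ = 2.3805 × 41.015 ≈ 97.635 hours.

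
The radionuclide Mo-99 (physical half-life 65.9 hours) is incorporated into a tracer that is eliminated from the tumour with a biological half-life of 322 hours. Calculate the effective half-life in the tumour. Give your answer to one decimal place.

1/t_eff = 1/t_phys + 1/t_biol = 1/65.9 + 1/322 = 0.01828 per hour.
t_eff = 65.9 × 322 / (65.9 + 322) ≈ 54.704 hours.

54.7 hours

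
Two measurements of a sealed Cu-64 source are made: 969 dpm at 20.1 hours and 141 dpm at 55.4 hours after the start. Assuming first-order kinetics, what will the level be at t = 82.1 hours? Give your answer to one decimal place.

Over Δt = 55.4 − 20.1 = 35.3 hours, the level fell by a factor of 969/141 ≈ 6.8723.
n = log₂(6.8723) ≈ 2.7808 half-lives, so t½ = 35.3/2.7808 ≈ 12.694 hours.
From t = 55.4 to t = 82.1: 141 × (1/2)^((82.1−55.4)/12.694) ≈ 32.814 dpm.

32.8 dpm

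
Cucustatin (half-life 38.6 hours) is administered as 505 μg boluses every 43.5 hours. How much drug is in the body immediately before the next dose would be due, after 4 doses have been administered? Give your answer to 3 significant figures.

The 4 doses were given 174, 130.5, 87, 43.5 hours ago.
Total = 505·(1/2)^(174/38.6) + 505·(1/2)^(130.5/38.6) + 505·(1/2)^(87/38.6) + 505·(1/2)^(43.5/38.6)
      = 22.198 + 48.48 + 105.88 + 231.23 ≈ 407.79 μg.

408 μg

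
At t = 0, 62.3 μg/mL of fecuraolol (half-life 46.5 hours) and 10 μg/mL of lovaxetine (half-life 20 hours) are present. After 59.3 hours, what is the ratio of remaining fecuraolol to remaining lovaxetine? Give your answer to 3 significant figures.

20.1

fecuraolol: 62.3 × (1/2)^(59.3/46.5) = 62.3 × (1/2)^1.2753 ≈ 25.739 μg/mL.
lovaxetine: 10 × (1/2)^(59.3/20) = 10 × (1/2)^2.965 ≈ 1.2807 μg/mL.
Ratio ≈ 25.739 / 1.2807 ≈ 20.098.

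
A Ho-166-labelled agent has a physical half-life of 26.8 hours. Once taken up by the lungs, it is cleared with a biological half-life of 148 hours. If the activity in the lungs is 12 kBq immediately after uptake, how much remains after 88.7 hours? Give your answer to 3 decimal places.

0.799 kBq

1/t_eff = 1/t_phys + 1/t_biol = 1/26.8 + 1/148 = 0.04407 per hour.
t_eff = 26.8 × 148 / (26.8 + 148) ≈ 22.691 hours.
Remaining = 12 × (1/2)^(88.7/22.691) = 12 × (1/2)^3.909 ≈ 0.79882 kBq.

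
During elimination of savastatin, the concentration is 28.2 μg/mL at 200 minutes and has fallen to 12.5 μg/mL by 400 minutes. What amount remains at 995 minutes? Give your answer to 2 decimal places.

1.11 μg/mL

Over Δt = 400 − 200 = 200 minutes, the level fell by a factor of 28.2/12.5 ≈ 2.256.
n = log₂(2.256) ≈ 1.1738 half-lives, so t½ = 200/1.1738 ≈ 170.39 minutes.
From t = 400 to t = 995: 12.5 × (1/2)^((995−400)/170.39) ≈ 1.111 μg/mL.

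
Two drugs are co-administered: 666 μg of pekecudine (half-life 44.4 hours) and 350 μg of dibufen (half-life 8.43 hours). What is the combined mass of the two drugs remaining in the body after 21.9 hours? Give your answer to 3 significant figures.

531 μg

pekecudine: 666 × (1/2)^(21.9/44.4) = 666 × (1/2)^0.49324 ≈ 473.14 μg.
dibufen: 350 × (1/2)^(21.9/8.43) = 350 × (1/2)^2.5979 ≈ 57.814 μg.
Total = 473.14 + 57.814 ≈ 530.96 μg.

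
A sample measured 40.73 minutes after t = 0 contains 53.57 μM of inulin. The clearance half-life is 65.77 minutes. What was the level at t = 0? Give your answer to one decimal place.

Number of half-lives elapsed: n = 40.73/65.77 ≈ 0.61928.
A₀ = A × 2^n = 53.57 × 2^0.61928 = 53.57 × 1.5361 ≈ 82.289 μM.

82.3 μM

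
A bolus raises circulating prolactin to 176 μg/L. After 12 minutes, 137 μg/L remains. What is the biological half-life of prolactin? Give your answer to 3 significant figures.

A/A₀ = 137/176 ≈ 0.77841.
n = log₂(1.2847) ≈ 0.3614 half-lives elapsed in 12 minutes.
t½ = 12/0.3614 ≈ 33.204 minutes.

33.2 minutes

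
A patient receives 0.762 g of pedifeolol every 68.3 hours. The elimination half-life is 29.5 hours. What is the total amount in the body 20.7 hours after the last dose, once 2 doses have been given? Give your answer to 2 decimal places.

The 2 doses were given 89, 20.7 hours ago.
Total = 0.762·(1/2)^(89/29.5) + 0.762·(1/2)^(20.7/29.5)
      = 0.094138 + 0.46852 ≈ 0.56265 g.

0.56 g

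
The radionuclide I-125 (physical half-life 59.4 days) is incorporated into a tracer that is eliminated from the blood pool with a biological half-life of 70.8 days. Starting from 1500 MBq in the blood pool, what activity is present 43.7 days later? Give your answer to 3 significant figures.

587 MBq

1/t_eff = 1/t_phys + 1/t_biol = 1/59.4 + 1/70.8 = 0.030959 per day.
t_eff = 59.4 × 70.8 / (59.4 + 70.8) ≈ 32.3 days.
Remaining = 1500 × (1/2)^(43.7/32.3) = 1500 × (1/2)^1.3529 ≈ 587.25 MBq.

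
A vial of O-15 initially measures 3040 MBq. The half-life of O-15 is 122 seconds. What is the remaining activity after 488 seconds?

Elapsed time is 4 half-lives (488/122).
Each half-life halves the amount: 3040 × (1/2)^4 = 3040/16 = 190 MBq.

190 MBq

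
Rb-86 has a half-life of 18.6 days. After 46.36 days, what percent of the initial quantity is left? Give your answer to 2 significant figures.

18%

n = 46.36/18.6 ≈ 2.4925 half-lives.
Fraction remaining = (1/2)^2.4925 ≈ 0.1777, i.e. 17.77%.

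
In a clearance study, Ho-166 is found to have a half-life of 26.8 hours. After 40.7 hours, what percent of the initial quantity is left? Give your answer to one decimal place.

n = 40.7/26.8 ≈ 1.5187 half-lives.
Fraction remaining = (1/2)^1.5187 ≈ 0.34901, i.e. 34.901%.

34.9%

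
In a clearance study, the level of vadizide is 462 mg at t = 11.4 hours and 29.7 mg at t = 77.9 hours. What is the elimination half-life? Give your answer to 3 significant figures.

Over Δt = 77.9 − 11.4 = 66.5 hours, the level fell by a factor of 462/29.7 ≈ 15.556.
n = log₂(15.556) ≈ 3.9594 half-lives, so t½ = 66.5/3.9594 ≈ 16.796 hours.

16.8 hours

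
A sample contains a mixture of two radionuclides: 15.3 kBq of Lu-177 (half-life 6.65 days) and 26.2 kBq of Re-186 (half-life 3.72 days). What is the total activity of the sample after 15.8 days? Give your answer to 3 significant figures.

4.33 kBq

Lu-177: 15.3 × (1/2)^(15.8/6.65) = 15.3 × (1/2)^2.3759 ≈ 2.9476 kBq.
Re-186: 26.2 × (1/2)^(15.8/3.72) = 26.2 × (1/2)^4.2473 ≈ 1.3795 kBq.
Total = 2.9476 + 1.3795 ≈ 4.3271 kBq.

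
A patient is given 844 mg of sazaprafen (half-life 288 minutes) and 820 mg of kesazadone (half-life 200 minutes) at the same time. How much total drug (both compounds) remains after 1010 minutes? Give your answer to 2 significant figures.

99 mg

sazaprafen: 844 × (1/2)^(1010/288) = 844 × (1/2)^3.5069 ≈ 74.242 mg.
kesazadone: 820 × (1/2)^(1010/200) = 820 × (1/2)^5.05 ≈ 24.752 mg.
Total = 74.242 + 24.752 ≈ 98.994 mg.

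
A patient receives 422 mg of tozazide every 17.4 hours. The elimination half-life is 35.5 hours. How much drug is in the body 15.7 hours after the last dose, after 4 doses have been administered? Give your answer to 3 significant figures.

801 mg

The 4 doses were given 67.9, 50.5, 33.1, 15.7 hours ago.
Total = 422·(1/2)^(67.9/35.5) + 422·(1/2)^(50.5/35.5) + 422·(1/2)^(33.1/35.5) + 422·(1/2)^(15.7/35.5)
      = 112.08 + 157.43 + 221.12 + 310.59 ≈ 801.22 mg.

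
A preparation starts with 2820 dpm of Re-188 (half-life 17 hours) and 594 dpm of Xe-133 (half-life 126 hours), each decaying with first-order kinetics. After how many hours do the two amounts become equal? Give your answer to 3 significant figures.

44.2 hours

Set 2820·(1/2)^(t/17) = 594·(1/2)^(t/126).
Taking log₂: log₂(2820/594) = t·(1/17 − 1/126).
log₂(4.7475) = 2.2472; 1/17 − 1/126 = 0.050887.
t = 2.2472 / 0.050887 ≈ 44.16 hours.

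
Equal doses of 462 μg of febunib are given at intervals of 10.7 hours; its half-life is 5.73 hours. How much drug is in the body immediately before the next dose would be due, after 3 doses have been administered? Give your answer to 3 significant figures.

The 3 doses were given 32.1, 21.4, 10.7 hours ago.
Total = 462·(1/2)^(32.1/5.73) + 462·(1/2)^(21.4/5.73) + 462·(1/2)^(10.7/5.73)
      = 9.5114 + 34.704 + 126.62 ≈ 170.84 μg.

171 μg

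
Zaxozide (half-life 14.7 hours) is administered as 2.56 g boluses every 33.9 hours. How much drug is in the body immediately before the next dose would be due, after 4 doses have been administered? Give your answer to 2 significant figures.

0.65 g

The 4 doses were given 135.6, 101.7, 67.8, 33.9 hours ago.
Total = 2.56·(1/2)^(135.6/14.7) + 2.56·(1/2)^(101.7/14.7) + 2.56·(1/2)^(67.8/14.7) + 2.56·(1/2)^(33.9/14.7)
      = 0.0042795 + 0.021164 + 0.10467 + 0.51764 ≈ 0.64775 g.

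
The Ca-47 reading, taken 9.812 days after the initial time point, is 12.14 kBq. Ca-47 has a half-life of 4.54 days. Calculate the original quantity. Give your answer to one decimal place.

Number of half-lives elapsed: n = 9.812/4.54 ≈ 2.1612.
A₀ = A × 2^n = 12.14 × 2^2.1612 = 12.14 × 4.473 ≈ 54.302 kBq.

54.3 kBq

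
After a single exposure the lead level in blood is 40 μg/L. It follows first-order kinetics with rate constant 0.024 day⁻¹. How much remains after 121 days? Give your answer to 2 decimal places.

t½ = ln 2 / λ = 0.69315 / 0.024 ≈ 28.881 days.
Number of half-lives: n = 121/28.881 ≈ 4.1896.
Remaining = 40 × (1/2)^4.1896 = 40 × 0.054804 ≈ 2.1921 μg/L.

2.19 μg/L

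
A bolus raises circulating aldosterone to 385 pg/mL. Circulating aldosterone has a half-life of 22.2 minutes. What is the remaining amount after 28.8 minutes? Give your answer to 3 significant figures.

157 pg/mL

Number of half-lives: n = 28.8/22.2 ≈ 1.2973.
Remaining = 385 × (1/2)^1.2973 = 385 × 0.40689 ≈ 156.65 pg/mL.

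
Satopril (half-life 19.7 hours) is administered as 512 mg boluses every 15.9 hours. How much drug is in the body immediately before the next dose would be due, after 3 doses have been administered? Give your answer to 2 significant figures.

The 3 doses were given 47.7, 31.8, 15.9 hours ago.
Total = 512·(1/2)^(47.7/19.7) + 512·(1/2)^(31.8/19.7) + 512·(1/2)^(15.9/19.7)
      = 95.583 + 167.24 + 292.62 ≈ 555.45 mg.

560 mg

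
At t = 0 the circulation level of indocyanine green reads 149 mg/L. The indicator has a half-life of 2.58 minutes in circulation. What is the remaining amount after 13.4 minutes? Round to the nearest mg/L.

4 mg/L

Number of half-lives: n = 13.4/2.58 ≈ 5.1938.
Remaining = 149 × (1/2)^5.1938 = 149 × 0.027322 ≈ 4.071 mg/L.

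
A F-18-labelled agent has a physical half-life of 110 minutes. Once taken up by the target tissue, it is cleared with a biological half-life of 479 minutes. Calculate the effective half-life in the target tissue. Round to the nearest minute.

89 minutes

1/t_eff = 1/t_phys + 1/t_biol = 1/110 + 1/479 = 0.011179 per minute.
t_eff = 110 × 479 / (110 + 479) ≈ 89.457 minutes.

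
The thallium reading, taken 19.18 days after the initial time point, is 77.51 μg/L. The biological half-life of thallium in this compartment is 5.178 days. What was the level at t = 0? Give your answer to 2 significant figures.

1000 μg/L

Number of half-lives elapsed: n = 19.18/5.178 ≈ 3.7041.
A₀ = A × 2^n = 77.51 × 2^3.7041 = 77.51 × 13.033 ≈ 1010.2 μg/L.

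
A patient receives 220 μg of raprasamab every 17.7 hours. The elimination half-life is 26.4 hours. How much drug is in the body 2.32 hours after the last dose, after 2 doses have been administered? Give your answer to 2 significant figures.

The 2 doses were given 20.02, 2.32 hours ago.
Total = 220·(1/2)^(20.02/26.4) + 220·(1/2)^(2.32/26.4)
      = 130.06 + 207 ≈ 337.06 μg.

340 μg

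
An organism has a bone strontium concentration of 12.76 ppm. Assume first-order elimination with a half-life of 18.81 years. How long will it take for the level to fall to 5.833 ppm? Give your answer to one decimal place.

Fraction remaining = 5.833/12.76 ≈ 0.45713.
n = log₂(12.76/5.833) = ln(2.1876)/ln 2 ≈ 1.1293 half-lives.
t = n × t½ = 1.1293 × 18.81 ≈ 21.242 years.

21.2 years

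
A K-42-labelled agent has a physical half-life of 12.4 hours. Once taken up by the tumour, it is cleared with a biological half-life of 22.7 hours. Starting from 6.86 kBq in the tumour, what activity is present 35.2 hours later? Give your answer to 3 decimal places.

0.327 kBq

1/t_eff = 1/t_phys + 1/t_biol = 1/12.4 + 1/22.7 = 0.1247 per hour.
t_eff = 12.4 × 22.7 / (12.4 + 22.7) ≈ 8.0194 hours.
Remaining = 6.86 × (1/2)^(35.2/8.0194) = 6.86 × (1/2)^4.3894 ≈ 0.32733 kBq.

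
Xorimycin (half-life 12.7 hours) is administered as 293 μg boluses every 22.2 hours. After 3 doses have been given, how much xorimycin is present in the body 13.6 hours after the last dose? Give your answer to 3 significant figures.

The 3 doses were given 58, 35.8, 13.6 hours ago.
Total = 293·(1/2)^(58/12.7) + 293·(1/2)^(35.8/12.7) + 293·(1/2)^(13.6/12.7)
      = 12.362 + 41.524 + 139.48 ≈ 193.36 μg.

193 μg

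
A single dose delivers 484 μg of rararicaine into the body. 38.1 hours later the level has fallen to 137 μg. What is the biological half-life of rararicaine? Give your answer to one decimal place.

20.9 hours

A/A₀ = 137/484 ≈ 0.28306.
n = log₂(3.5328) ≈ 1.8208 half-lives elapsed in 38.1 hours.
t½ = 38.1/1.8208 ≈ 20.925 hours.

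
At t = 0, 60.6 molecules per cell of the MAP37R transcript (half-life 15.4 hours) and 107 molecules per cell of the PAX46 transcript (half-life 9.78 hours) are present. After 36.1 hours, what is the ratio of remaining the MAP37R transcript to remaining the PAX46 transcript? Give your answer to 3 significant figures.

1.44

MAP37R transcript: 60.6 × (1/2)^(36.1/15.4) = 60.6 × (1/2)^2.3442 ≈ 11.935 molecules per cell.
PAX46 transcript: 107 × (1/2)^(36.1/9.78) = 107 × (1/2)^3.6912 ≈ 8.2836 molecules per cell.
Ratio ≈ 11.935 / 8.2836 ≈ 1.4408.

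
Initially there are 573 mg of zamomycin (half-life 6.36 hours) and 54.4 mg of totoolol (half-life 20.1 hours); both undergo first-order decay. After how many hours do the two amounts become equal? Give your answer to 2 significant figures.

32 hours

Set 573·(1/2)^(t/6.36) = 54.4·(1/2)^(t/20.1).
Taking log₂: log₂(573/54.4) = t·(1/6.36 − 1/20.1).
log₂(10.533) = 3.3969; 1/6.36 − 1/20.1 = 0.10748.
t = 3.3969 / 0.10748 ≈ 31.604 hours.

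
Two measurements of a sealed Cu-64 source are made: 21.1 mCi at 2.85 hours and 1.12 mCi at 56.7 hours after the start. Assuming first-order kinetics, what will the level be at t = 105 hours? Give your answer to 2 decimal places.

0.08 mCi

Over Δt = 56.7 − 2.85 = 53.85 hours, the level fell by a factor of 21.1/1.12 ≈ 18.839.
n = log₂(18.839) ≈ 4.2357 half-lives, so t½ = 53.85/4.2357 ≈ 12.713 hours.
From t = 56.7 to t = 105: 1.12 × (1/2)^((105−56.7)/12.713) ≈ 0.080458 mCi.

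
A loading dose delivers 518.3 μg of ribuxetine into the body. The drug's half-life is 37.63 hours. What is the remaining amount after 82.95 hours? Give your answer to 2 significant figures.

110 μg

Number of half-lives: n = 82.95/37.63 ≈ 2.2044.
Remaining = 518.3 × (1/2)^2.2044 = 518.3 × 0.21698 ≈ 112.46 μg.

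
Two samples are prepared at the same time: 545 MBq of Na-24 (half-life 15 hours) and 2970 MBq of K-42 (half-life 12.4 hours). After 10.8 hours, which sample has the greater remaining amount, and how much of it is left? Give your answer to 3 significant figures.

K-42, 1620 MBq

Na-24: 545 × (1/2)^0.72 ≈ 330.87 MBq.
K-42: 2970 × (1/2)^0.87097 ≈ 1623.9 MBq.
K-42 has more remaining, at ≈ 1623.9 MBq.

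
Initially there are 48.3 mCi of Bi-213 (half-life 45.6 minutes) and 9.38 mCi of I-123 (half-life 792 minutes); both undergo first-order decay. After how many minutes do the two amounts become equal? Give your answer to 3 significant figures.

Set 48.3·(1/2)^(t/45.6) = 9.38·(1/2)^(t/792).
Taking log₂: log₂(48.3/9.38) = t·(1/45.6 − 1/792).
log₂(5.1493) = 2.3644; 1/45.6 − 1/792 = 0.020667.
t = 2.3644 / 0.020667 ≈ 114.4 minutes.

114 minutes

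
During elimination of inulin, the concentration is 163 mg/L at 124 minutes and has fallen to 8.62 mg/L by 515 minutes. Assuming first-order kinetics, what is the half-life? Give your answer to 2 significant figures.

Over Δt = 515 − 124 = 391 minutes, the level fell by a factor of 163/8.62 ≈ 18.91.
n = log₂(18.91) ≈ 4.241 half-lives, so t½ = 391/4.241 ≈ 92.194 minutes.

92 minutes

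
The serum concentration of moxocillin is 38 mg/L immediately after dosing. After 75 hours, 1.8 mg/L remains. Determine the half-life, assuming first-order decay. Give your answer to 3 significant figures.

17.0 hours

A/A₀ = 1.8/38 ≈ 0.047368.
n = log₂(21.111) ≈ 4.3999 half-lives elapsed in 75 hours.
t½ = 75/4.3999 ≈ 17.046 hours.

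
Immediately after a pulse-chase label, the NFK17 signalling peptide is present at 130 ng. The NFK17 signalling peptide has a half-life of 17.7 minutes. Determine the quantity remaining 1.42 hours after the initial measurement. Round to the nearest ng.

5 ng

Convert the elapsed time: 1.42 hours = 85.2 minutes.
Number of half-lives: n = 85.2/17.7 ≈ 4.8136.
Remaining = 130 × (1/2)^4.8136 = 130 × 0.035561 ≈ 4.6229 ng.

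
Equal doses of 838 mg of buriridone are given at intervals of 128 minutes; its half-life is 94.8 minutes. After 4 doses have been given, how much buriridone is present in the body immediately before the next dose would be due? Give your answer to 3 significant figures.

The 4 doses were given 512, 384, 256, 128 minutes ago.
Total = 838·(1/2)^(512/94.8) + 838·(1/2)^(384/94.8) + 838·(1/2)^(256/94.8) + 838·(1/2)^(128/94.8)
      = 19.835 + 50.569 + 128.92 + 328.69 ≈ 528.02 mg.

528 mg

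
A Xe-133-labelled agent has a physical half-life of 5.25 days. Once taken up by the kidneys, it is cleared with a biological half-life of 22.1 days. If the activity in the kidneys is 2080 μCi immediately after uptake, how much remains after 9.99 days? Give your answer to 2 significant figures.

410 μCi

1/t_eff = 1/t_phys + 1/t_biol = 1/5.25 + 1/22.1 = 0.23573 per day.
t_eff = 5.25 × 22.1 / (5.25 + 22.1) ≈ 4.2422 days.
Remaining = 2080 × (1/2)^(9.99/4.2422) = 2080 × (1/2)^2.3549 ≈ 406.6 μCi.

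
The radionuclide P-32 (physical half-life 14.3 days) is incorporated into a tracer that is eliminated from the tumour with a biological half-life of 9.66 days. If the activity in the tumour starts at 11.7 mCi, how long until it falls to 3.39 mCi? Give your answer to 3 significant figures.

10.3 days

1/t_eff = 1/t_phys + 1/t_biol = 1/14.3 + 1/9.66 = 0.17345 per day.
t_eff = 14.3 × 9.66 / (14.3 + 9.66) ≈ 5.7654 days.
n = log₂(11.7/3.39) ≈ 1.7872; t = 1.7872 × 5.7654 ≈ 10.304 days.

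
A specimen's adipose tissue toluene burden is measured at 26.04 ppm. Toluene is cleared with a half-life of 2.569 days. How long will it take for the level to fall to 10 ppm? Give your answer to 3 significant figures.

3.55 days

Fraction remaining = 10/26.04 ≈ 0.38402.
n = log₂(26.04/10) = ln(2.604)/ln 2 ≈ 1.3807 half-lives.
t = n × t½ = 1.3807 × 2.569 ≈ 3.5471 days.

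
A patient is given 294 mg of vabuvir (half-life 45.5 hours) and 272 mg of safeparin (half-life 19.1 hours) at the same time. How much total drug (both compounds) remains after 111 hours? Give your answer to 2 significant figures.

59 mg

vabuvir: 294 × (1/2)^(111/45.5) = 294 × (1/2)^2.4396 ≈ 54.196 mg.
safeparin: 272 × (1/2)^(111/19.1) = 272 × (1/2)^5.8115 ≈ 4.8431 mg.
Total = 54.196 + 4.8431 ≈ 59.039 mg.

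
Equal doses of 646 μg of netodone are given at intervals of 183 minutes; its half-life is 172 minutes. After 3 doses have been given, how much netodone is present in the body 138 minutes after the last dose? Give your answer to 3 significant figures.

The 3 doses were given 504, 321, 138 minutes ago.
Total = 646·(1/2)^(504/172) + 646·(1/2)^(321/172) + 646·(1/2)^(138/172)
      = 84.751 + 177.18 + 370.43 ≈ 632.37 μg.

632 μg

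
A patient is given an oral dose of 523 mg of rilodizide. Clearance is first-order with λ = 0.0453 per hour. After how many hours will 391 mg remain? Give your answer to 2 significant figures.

6.4 hours

t½ = ln 2 / λ = 0.69315 / 0.0453 ≈ 15.301 hours.
Fraction remaining = 391/523 ≈ 0.74761.
n = log₂(523/391) = ln(1.3376)/ln 2 ≈ 0.41964 half-lives.
t = n × t½ = 0.41964 × 15.301 ≈ 6.4211 hours.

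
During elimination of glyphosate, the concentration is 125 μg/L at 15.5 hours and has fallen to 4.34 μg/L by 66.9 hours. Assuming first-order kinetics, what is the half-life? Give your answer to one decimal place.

10.6 hours

Over Δt = 66.9 − 15.5 = 51.4 hours, the level fell by a factor of 125/4.34 ≈ 28.802.
n = log₂(28.802) ≈ 4.8481 half-lives, so t½ = 51.4/4.8481 ≈ 10.602 hours.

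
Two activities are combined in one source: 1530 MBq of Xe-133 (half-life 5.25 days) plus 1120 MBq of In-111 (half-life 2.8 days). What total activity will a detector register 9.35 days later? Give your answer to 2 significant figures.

Xe-133: 1530 × (1/2)^(9.35/5.25) = 1530 × (1/2)^1.781 ≈ 445.22 MBq.
In-111: 1120 × (1/2)^(9.35/2.8) = 1120 × (1/2)^3.3393 ≈ 110.66 MBq.
Total = 445.22 + 110.66 ≈ 555.88 MBq.

560 MBq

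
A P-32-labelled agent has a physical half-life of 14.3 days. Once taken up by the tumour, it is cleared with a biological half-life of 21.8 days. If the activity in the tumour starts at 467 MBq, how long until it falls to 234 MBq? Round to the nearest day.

9 days

1/t_eff = 1/t_phys + 1/t_biol = 1/14.3 + 1/21.8 = 0.1158 per day.
t_eff = 14.3 × 21.8 / (14.3 + 21.8) ≈ 8.6355 days.
n = log₂(467/234) ≈ 0.99691; t = 0.99691 × 8.6355 ≈ 8.6088 days.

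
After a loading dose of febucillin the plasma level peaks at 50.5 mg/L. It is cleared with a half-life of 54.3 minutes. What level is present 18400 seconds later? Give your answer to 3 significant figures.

Convert the elapsed time: 18400 seconds = 306.667 minutes.
Number of half-lives: n = 306.667/54.3 ≈ 5.6476.
Remaining = 50.5 × (1/2)^5.6476 = 50.5 × 0.019948 ≈ 1.0074 mg/L.

1.01 mg/L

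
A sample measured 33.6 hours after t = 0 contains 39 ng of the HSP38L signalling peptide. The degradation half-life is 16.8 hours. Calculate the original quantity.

156 ng

Number of half-lives elapsed: n = 33.6/16.8 ≈ 2.
A₀ = A × 2^n = 39 × 2^2 = 39 × 4 ≈ 156 ng.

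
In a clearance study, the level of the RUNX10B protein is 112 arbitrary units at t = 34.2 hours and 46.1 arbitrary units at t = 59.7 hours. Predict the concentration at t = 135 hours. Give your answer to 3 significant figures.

3.35 arbitrary units

Over Δt = 59.7 − 34.2 = 25.5 hours, the level fell by a factor of 112/46.1 ≈ 2.4295.
n = log₂(2.4295) ≈ 1.2807 half-lives, so t½ = 25.5/1.2807 ≈ 19.912 hours.
From t = 59.7 to t = 135: 46.1 × (1/2)^((135−59.7)/19.912) ≈ 3.3519 arbitrary units.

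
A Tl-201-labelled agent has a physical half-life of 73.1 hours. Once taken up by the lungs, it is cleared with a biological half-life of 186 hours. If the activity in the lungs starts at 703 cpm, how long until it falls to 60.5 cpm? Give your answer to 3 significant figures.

1/t_eff = 1/t_phys + 1/t_biol = 1/73.1 + 1/186 = 0.019056 per hour.
t_eff = 73.1 × 186 / (73.1 + 186) ≈ 52.476 hours.
n = log₂(703/60.5) ≈ 3.5385; t = 3.5385 × 52.476 ≈ 185.69 hours.

186 hours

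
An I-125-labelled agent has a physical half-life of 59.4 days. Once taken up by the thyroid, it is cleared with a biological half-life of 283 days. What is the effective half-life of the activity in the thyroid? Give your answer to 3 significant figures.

49.1 days

1/t_eff = 1/t_phys + 1/t_biol = 1/59.4 + 1/283 = 0.020369 per day.
t_eff = 59.4 × 283 / (59.4 + 283) ≈ 49.095 days.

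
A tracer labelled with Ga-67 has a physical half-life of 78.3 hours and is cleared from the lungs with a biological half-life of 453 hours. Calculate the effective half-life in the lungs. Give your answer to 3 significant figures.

1/t_eff = 1/t_phys + 1/t_biol = 1/78.3 + 1/453 = 0.014979 per hour.
t_eff = 78.3 × 453 / (78.3 + 453) ≈ 66.761 hours.

66.8 hours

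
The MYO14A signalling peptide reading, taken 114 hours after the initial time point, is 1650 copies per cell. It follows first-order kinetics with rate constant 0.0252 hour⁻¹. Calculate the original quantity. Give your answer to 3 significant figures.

29200 copies per cell

t½ = ln 2 / λ = 0.69315 / 0.0252 ≈ 27.506 hours.
Number of half-lives elapsed: n = 114/27.506 ≈ 4.1446.
A₀ = A × 2^n = 1650 × 2^4.1446 = 1650 × 17.686 ≈ 29183 copies per cell.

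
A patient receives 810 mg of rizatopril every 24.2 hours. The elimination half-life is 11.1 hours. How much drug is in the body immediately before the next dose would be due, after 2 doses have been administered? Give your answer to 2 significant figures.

220 mg

The 2 doses were given 48.4, 24.2 hours ago.
Total = 810·(1/2)^(48.4/11.1) + 810·(1/2)^(24.2/11.1)
      = 39.435 + 178.73 ≈ 218.16 mg.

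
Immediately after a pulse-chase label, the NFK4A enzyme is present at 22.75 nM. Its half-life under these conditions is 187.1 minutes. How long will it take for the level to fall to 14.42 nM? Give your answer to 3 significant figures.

Fraction remaining = 14.42/22.75 ≈ 0.63385.
n = log₂(22.75/14.42) = ln(1.5777)/ln 2 ≈ 0.6578 half-lives.
t = n × t½ = 0.6578 × 187.1 ≈ 123.07 minutes.

123 minutes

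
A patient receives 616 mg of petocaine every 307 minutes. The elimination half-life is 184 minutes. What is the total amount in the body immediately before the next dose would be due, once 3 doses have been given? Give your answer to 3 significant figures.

274 mg

The 3 doses were given 921, 614, 307 minutes ago.
Total = 616·(1/2)^(921/184) + 616·(1/2)^(614/184) + 616·(1/2)^(307/184)
      = 19.178 + 60.962 + 193.78 ≈ 273.92 mg.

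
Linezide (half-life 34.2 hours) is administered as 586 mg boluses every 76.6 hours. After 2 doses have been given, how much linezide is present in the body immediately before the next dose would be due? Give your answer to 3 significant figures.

The 2 doses were given 153.2, 76.6 hours ago.
Total = 586·(1/2)^(153.2/34.2) + 586·(1/2)^(76.6/34.2)
      = 26.268 + 124.07 ≈ 150.34 mg.

150 mg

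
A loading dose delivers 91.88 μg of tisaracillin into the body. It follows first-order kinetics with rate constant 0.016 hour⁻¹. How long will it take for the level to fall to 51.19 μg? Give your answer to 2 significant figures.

37 hours

t½ = ln 2 / k = 0.69315 / 0.016 ≈ 43.322 hours.
Fraction remaining = 51.19/91.88 ≈ 0.55714.
n = log₂(91.88/51.19) = ln(1.7949)/ln 2 ≈ 0.84389 half-lives.
t = n × t½ = 0.84389 × 43.322 ≈ 36.559 hours.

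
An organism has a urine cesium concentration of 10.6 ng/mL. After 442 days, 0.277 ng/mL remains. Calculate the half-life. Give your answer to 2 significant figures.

84 days

A/A₀ = 0.277/10.6 ≈ 0.026132.
n = log₂(38.267) ≈ 5.258 half-lives elapsed in 442 days.
t½ = 442/5.258 ≈ 84.062 days.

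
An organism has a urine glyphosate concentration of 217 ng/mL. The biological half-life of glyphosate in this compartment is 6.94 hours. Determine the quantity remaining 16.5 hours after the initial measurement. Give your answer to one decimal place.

41.8 ng/mL

Number of half-lives: n = 16.5/6.94 ≈ 2.3775.
Remaining = 217 × (1/2)^2.3775 = 217 × 0.19244 ≈ 41.759 ng/mL.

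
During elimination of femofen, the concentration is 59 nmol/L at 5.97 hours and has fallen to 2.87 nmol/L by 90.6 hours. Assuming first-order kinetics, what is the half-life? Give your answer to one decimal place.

Over Δt = 90.6 − 5.97 = 84.63 hours, the level fell by a factor of 59/2.87 ≈ 20.557.
n = log₂(20.557) ≈ 4.3616 half-lives, so t½ = 84.63/4.3616 ≈ 19.403 hours.

19.4 hours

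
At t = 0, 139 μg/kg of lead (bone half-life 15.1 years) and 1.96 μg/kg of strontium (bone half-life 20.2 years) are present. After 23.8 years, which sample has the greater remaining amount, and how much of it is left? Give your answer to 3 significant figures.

lead, 46.6 μg/kg

lead: 139 × (1/2)^1.5762 ≈ 46.617 μg/kg.
strontium: 1.96 × (1/2)^1.1782 ≈ 0.86612 μg/kg.
Lead has more remaining, at ≈ 46.617 μg/kg.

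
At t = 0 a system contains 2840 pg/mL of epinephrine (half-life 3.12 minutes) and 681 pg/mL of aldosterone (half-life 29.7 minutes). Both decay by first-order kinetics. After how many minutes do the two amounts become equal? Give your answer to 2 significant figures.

Set 2840·(1/2)^(t/3.12) = 681·(1/2)^(t/29.7).
Taking log₂: log₂(2840/681) = t·(1/3.12 − 1/29.7).
log₂(4.1703) = 2.0602; 1/3.12 − 1/29.7 = 0.28684.
t = 2.0602 / 0.28684 ≈ 7.1822 minutes.

7.2 minutes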